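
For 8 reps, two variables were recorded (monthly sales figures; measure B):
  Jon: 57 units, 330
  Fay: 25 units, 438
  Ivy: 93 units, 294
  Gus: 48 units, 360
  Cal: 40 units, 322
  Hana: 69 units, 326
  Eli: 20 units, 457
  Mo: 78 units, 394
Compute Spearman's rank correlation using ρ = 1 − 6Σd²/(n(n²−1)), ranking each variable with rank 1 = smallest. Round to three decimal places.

-0.619

Ranks of variable 1: 5, 2, 8, 4, 3, 6, 1, 7
Ranks of variable 2: 4, 7, 1, 5, 2, 3, 8, 6
d = r₁ − r₂: 1, -5, 7, -1, 1, 3, -7, 1
d²: 1, 25, 49, 1, 1, 9, 49, 1; Σd² = 136
ρ = 1 − 6·136/(8·63) = 1 − 816/504 = -0.619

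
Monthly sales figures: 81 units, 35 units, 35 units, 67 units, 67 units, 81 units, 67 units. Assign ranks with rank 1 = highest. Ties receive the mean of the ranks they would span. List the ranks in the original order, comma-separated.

Sorted (descending): 81, 81, 67, 67, 67, 35, 35
The 2 values of 81 occupy positions 1–2 → average rank (1+2)/2 = 1.5.
The 3 values of 67 occupy positions 3–5 → average rank 4.
The 2 values of 35 occupy positions 6–7 → average rank (6+7)/2 = 6.5.

1.5, 6.5, 6.5, 4, 4, 1.5, 4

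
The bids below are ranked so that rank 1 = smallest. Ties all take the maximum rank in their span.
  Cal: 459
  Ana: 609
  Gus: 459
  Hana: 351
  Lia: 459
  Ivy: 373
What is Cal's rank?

5

Sorted (ascending): 351, 373, 459, 459, 459, 609
The 3 values of 459 occupy positions 3–5 → each gets rank 5.
Cal has value 459 → rank 5.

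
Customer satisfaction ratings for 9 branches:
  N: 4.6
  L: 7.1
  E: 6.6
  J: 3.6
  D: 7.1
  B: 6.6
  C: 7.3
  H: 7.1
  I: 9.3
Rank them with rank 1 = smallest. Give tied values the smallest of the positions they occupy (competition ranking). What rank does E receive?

Sorted (ascending): 3.6, 4.6, 6.6, 6.6, 7.1, 7.1, 7.1, 7.3, 9.3
The 2 values of 6.6 occupy positions 3–4 → each gets rank 3.
The 3 values of 7.1 occupy positions 5–7 → each gets rank 5.
E has value 6.6 → rank 3.

3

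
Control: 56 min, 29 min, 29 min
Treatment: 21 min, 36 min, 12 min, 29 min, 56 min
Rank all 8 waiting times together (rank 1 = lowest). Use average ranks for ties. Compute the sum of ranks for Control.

Sorted (ascending): 12, 21, 29, 29, 29, 36, 56, 56
The 3 values of 29 occupy positions 3–5 → average rank 4.
The 2 values of 56 occupy positions 7–8 → average rank (7+8)/2 = 7.5.
Control values → pooled ranks: 56→7.5, 29→4, 29→4
Rank sum = 7.5 + 4 + 4 = 15.5

15.5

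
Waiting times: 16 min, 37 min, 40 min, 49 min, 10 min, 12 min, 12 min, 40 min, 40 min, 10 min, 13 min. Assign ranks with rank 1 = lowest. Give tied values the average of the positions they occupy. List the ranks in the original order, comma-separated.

Sorted (ascending): 10, 10, 12, 12, 13, 16, 37, 40, 40, 40, 49
The 2 values of 10 occupy positions 1–2 → average rank (1+2)/2 = 1.5.
The 2 values of 12 occupy positions 3–4 → average rank (3+4)/2 = 3.5.
The 3 values of 40 occupy positions 8–10 → average rank 9.

6, 7, 9, 11, 1.5, 3.5, 3.5, 9, 9, 1.5, 5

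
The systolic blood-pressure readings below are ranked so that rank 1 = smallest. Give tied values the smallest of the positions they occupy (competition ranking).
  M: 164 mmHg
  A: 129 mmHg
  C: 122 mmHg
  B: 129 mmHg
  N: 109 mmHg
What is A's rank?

3

Sorted (ascending): 109, 122, 129, 129, 164
The 2 values of 129 occupy positions 3–4 → each gets rank 3.
A has value 129 mmHg → rank 3.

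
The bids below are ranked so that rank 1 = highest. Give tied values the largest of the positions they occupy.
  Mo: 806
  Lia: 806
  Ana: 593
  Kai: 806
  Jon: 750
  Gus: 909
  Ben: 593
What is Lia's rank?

4

Sorted (descending): 909, 806, 806, 806, 750, 593, 593
The 3 values of 806 occupy positions 2–4 → each gets rank 4.
The 2 values of 593 occupy positions 6–7 → each gets rank 7.
Lia has value 806 → rank 4.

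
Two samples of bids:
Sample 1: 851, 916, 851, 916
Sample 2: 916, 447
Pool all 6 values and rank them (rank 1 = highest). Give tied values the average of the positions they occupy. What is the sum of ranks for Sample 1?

13

Sorted (descending): 916, 916, 916, 851, 851, 447
The 3 values of 916 occupy positions 1–3 → average rank 2.
The 2 values of 851 occupy positions 4–5 → average rank (4+5)/2 = 4.5.
Sample 1 values → pooled ranks: 851→4.5, 916→2, 851→4.5, 916→2
Rank sum = 4.5 + 2 + 4.5 + 2 = 13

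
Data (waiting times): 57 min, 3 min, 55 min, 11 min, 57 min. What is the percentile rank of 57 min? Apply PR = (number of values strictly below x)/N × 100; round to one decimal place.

60.0

N = 5.
Strictly below 57: 3. Equal to 57: 2.
PR = 3/5 × 100 = 60.0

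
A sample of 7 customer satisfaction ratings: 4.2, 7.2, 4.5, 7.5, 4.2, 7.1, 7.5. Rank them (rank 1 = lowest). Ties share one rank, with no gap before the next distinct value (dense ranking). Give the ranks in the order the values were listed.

Sorted (ascending): 4.2, 4.2, 4.5, 7.1, 7.2, 7.5, 7.5
The 2 values of 4.2 share dense rank 1.
The 2 values of 7.5 share dense rank 5.
Remaining distinct values take the next consecutive integers.

1, 4, 2, 5, 1, 3, 5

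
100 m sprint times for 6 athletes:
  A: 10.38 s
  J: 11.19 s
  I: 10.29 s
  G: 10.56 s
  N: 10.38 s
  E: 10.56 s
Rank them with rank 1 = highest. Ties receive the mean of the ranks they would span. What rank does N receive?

Sorted (descending): 11.19, 10.56, 10.56, 10.38, 10.38, 10.29
The 2 values of 10.56 occupy positions 2–3 → average rank (2+3)/2 = 2.5.
The 2 values of 10.38 occupy positions 4–5 → average rank (4+5)/2 = 4.5.
N has value 10.38 s → rank 4.5.

4.5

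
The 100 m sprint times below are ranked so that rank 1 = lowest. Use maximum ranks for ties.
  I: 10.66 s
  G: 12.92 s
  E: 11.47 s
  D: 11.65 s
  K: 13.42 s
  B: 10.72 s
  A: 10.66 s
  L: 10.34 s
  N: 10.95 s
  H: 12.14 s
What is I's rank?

3

Sorted (ascending): 10.34, 10.66, 10.66, 10.72, 10.95, 11.47, 11.65, 12.14, 12.92, 13.42
The 2 values of 10.66 occupy positions 2–3 → each gets rank 3.
I has value 10.66 s → rank 3.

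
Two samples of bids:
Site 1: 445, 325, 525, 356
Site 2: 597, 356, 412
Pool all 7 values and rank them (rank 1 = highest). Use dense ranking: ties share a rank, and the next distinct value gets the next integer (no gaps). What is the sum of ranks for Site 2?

Sorted (descending): 597, 525, 445, 412, 356, 356, 325
The 2 values of 356 share dense rank 5.
Remaining distinct values take the next consecutive integers.
Site 2 values → pooled ranks: 597→1, 356→5, 412→4
Rank sum = 1 + 5 + 4 = 10

10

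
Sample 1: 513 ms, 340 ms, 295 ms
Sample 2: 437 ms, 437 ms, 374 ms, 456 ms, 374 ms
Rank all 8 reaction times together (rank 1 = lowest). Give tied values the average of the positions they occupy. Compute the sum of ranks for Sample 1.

Sorted (ascending): 295, 340, 374, 374, 437, 437, 456, 513
The 2 values of 374 occupy positions 3–4 → average rank (3+4)/2 = 3.5.
The 2 values of 437 occupy positions 5–6 → average rank (5+6)/2 = 5.5.
Sample 1 values → pooled ranks: 513→8, 340→2, 295→1
Rank sum = 8 + 2 + 1 = 11

11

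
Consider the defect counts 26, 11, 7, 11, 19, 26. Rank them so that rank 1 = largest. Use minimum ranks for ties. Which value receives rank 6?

Sorted (descending): 26, 26, 19, 11, 11, 7
The 2 values of 26 occupy positions 1–2 → each gets rank 1.
The 2 values of 11 occupy positions 4–5 → each gets rank 4.
Rank 6 → value 7.

7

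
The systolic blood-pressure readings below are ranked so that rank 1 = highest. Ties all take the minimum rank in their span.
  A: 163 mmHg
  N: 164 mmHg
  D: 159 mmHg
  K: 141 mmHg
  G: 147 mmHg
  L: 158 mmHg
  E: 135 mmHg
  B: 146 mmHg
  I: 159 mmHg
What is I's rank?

Sorted (descending): 164, 163, 159, 159, 158, 147, 146, 141, 135
The 2 values of 159 occupy positions 3–4 → each gets rank 3.
I has value 159 mmHg → rank 3.

3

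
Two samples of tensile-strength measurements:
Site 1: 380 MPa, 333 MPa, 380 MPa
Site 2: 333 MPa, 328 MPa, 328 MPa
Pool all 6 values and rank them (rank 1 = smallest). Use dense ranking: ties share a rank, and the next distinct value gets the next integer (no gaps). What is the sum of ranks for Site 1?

Sorted (ascending): 328, 328, 333, 333, 380, 380
The 2 values of 328 share dense rank 1.
The 2 values of 333 share dense rank 2.
The 2 values of 380 share dense rank 3.
Site 1 values → pooled ranks: 380→3, 333→2, 380→3
Rank sum = 3 + 2 + 3 = 8

8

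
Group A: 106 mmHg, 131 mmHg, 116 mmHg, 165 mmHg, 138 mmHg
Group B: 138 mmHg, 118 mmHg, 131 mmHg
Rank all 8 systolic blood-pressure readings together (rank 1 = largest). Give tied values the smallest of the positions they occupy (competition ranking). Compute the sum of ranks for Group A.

22

Sorted (descending): 165, 138, 138, 131, 131, 118, 116, 106
The 2 values of 138 occupy positions 2–3 → each gets rank 2.
The 2 values of 131 occupy positions 4–5 → each gets rank 4.
Group A values → pooled ranks: 106→8, 131→4, 116→7, 165→1, 138→2
Rank sum = 8 + 4 + 7 + 1 + 2 = 22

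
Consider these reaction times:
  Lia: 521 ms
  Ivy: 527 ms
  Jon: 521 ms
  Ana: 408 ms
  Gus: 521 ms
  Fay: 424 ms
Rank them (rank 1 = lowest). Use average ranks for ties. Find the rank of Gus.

Sorted (ascending): 408, 424, 521, 521, 521, 527
The 3 values of 521 occupy positions 3–5 → average rank 4.
Gus has value 521 ms → rank 4.

4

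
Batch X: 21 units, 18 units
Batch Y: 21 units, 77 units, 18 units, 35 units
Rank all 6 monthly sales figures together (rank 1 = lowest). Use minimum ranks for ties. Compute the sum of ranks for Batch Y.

15

Sorted (ascending): 18, 18, 21, 21, 35, 77
The 2 values of 18 occupy positions 1–2 → each gets rank 1.
The 2 values of 21 occupy positions 3–4 → each gets rank 3.
Batch Y values → pooled ranks: 21→3, 77→6, 18→1, 35→5
Rank sum = 3 + 6 + 1 + 5 = 15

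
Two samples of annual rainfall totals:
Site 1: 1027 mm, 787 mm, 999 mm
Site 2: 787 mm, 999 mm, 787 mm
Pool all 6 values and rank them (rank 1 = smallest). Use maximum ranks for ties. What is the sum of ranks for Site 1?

Sorted (ascending): 787, 787, 787, 999, 999, 1027
The 3 values of 787 occupy positions 1–3 → each gets rank 3.
The 2 values of 999 occupy positions 4–5 → each gets rank 5.
Site 1 values → pooled ranks: 1027→6, 787→3, 999→5
Rank sum = 6 + 3 + 5 = 14

14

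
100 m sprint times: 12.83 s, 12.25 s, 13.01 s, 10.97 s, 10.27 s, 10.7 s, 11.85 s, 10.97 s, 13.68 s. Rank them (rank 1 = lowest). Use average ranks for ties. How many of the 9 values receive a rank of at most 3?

Sorted (ascending): 10.27, 10.7, 10.97, 10.97, 11.85, 12.25, 12.83, 13.01, 13.68
The 2 values of 10.97 occupy positions 3–4 → average rank (3+4)/2 = 3.5.
Ranks ≤ 3: {1, 2} → 2 values.

2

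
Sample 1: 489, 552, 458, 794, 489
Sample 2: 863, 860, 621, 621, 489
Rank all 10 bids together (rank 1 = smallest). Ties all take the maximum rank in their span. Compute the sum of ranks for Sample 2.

37

Sorted (ascending): 458, 489, 489, 489, 552, 621, 621, 794, 860, 863
The 3 values of 489 occupy positions 2–4 → each gets rank 4.
The 2 values of 621 occupy positions 6–7 → each gets rank 7.
Sample 2 values → pooled ranks: 863→10, 860→9, 621→7, 621→7, 489→4
Rank sum = 10 + 9 + 7 + 7 + 4 = 37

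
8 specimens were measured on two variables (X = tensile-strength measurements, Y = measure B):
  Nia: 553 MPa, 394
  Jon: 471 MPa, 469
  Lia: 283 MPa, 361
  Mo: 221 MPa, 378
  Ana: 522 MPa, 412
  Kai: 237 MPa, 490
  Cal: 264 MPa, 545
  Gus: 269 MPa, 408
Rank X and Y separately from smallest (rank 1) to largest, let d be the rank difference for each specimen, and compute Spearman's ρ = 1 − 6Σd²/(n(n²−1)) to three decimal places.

Ranks of variable 1: 8, 6, 5, 1, 7, 2, 3, 4
Ranks of variable 2: 3, 6, 1, 2, 5, 7, 8, 4
d = r₁ − r₂: 5, 0, 4, -1, 2, -5, -5, 0
d²: 25, 0, 16, 1, 4, 25, 25, 0; Σd² = 96
ρ = 1 − 6·96/(8·63) = 1 − 576/504 = -0.143

-0.143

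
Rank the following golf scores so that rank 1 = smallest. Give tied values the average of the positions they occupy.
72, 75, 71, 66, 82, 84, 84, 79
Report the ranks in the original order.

3, 4, 2, 1, 6, 7.5, 7.5, 5

Sorted (ascending): 66, 71, 72, 75, 79, 82, 84, 84
The 2 values of 84 occupy positions 7–8 → average rank (7+8)/2 = 7.5.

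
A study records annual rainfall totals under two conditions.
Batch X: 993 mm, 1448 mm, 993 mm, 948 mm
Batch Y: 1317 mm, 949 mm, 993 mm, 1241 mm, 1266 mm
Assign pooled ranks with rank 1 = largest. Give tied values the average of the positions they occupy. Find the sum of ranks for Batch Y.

23

Sorted (descending): 1448, 1317, 1266, 1241, 993, 993, 993, 949, 948
The 3 values of 993 occupy positions 5–7 → average rank 6.
Batch Y values → pooled ranks: 1317→2, 949→8, 993→6, 1241→4, 1266→3
Rank sum = 2 + 8 + 6 + 4 + 3 = 23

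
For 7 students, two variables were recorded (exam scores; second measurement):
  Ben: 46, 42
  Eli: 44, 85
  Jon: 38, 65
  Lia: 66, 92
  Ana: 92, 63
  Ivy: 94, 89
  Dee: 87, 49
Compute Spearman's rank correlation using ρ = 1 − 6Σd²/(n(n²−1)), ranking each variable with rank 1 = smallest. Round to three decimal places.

Ranks of variable 1: 3, 2, 1, 4, 6, 7, 5
Ranks of variable 2: 1, 5, 4, 7, 3, 6, 2
d = r₁ − r₂: 2, -3, -3, -3, 3, 1, 3
d²: 4, 9, 9, 9, 9, 1, 9; Σd² = 50
ρ = 1 − 6·50/(7·48) = 1 − 300/336 = 0.107

0.107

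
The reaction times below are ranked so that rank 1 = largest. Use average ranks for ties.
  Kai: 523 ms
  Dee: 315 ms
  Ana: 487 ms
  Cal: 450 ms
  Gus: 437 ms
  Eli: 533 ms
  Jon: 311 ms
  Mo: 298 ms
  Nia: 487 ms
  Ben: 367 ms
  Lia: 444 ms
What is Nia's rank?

3.5

Sorted (descending): 533, 523, 487, 487, 450, 444, 437, 367, 315, 311, 298
The 2 values of 487 occupy positions 3–4 → average rank (3+4)/2 = 3.5.
Nia has value 487 ms → rank 3.5.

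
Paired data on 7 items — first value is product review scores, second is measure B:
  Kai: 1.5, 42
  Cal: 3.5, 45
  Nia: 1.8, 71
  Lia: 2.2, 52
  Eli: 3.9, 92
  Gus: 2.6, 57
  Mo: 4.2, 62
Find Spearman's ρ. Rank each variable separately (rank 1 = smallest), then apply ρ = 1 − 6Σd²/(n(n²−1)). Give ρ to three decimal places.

Ranks of variable 1: 1, 5, 2, 3, 6, 4, 7
Ranks of variable 2: 1, 2, 6, 3, 7, 4, 5
d = r₁ − r₂: 0, 3, -4, 0, -1, 0, 2
d²: 0, 9, 16, 0, 1, 0, 4; Σd² = 30
ρ = 1 − 6·30/(7·48) = 1 − 180/336 = 0.464

0.464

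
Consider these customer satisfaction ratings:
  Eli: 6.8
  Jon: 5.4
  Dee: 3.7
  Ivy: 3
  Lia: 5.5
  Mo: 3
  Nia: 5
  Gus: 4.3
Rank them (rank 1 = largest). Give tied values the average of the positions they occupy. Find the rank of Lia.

Sorted (descending): 6.8, 5.5, 5.4, 5, 4.3, 3.7, 3, 3
The 2 values of 3 occupy positions 7–8 → average rank (7+8)/2 = 7.5.
Lia has value 5.5 → rank 2.

2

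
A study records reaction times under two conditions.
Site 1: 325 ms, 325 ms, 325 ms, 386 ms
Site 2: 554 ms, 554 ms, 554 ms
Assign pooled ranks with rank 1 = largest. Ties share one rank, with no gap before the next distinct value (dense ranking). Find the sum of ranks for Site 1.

11

Sorted (descending): 554, 554, 554, 386, 325, 325, 325
The 3 values of 554 share dense rank 1.
The 3 values of 325 share dense rank 3.
Remaining distinct values take the next consecutive integers.
Site 1 values → pooled ranks: 325→3, 325→3, 325→3, 386→2
Rank sum = 3 + 3 + 3 + 2 = 11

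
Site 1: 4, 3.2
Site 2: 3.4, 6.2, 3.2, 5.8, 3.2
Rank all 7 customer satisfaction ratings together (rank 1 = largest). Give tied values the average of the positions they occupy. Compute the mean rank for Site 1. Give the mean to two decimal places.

Sorted (descending): 6.2, 5.8, 4, 3.4, 3.2, 3.2, 3.2
The 3 values of 3.2 occupy positions 5–7 → average rank 6.
Site 1 values → pooled ranks: 4→3, 3.2→6
Mean rank = (3 + 6) / 2 = 4.50

4.50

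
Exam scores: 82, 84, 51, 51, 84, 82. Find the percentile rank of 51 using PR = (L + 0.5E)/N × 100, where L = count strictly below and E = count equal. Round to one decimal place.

16.7

N = 6.
Strictly below 51: 0. Equal to 51: 2.
PR = (0 + 0.5·2)/6 × 100 = 16.7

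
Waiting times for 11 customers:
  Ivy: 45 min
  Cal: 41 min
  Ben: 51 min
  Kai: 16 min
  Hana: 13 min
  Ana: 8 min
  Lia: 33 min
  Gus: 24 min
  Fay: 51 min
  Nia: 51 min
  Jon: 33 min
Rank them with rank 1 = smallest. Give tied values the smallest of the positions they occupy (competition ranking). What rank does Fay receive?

Sorted (ascending): 8, 13, 16, 24, 33, 33, 41, 45, 51, 51, 51
The 2 values of 33 occupy positions 5–6 → each gets rank 5.
The 3 values of 51 occupy positions 9–11 → each gets rank 9.
Fay has value 51 min → rank 9.

9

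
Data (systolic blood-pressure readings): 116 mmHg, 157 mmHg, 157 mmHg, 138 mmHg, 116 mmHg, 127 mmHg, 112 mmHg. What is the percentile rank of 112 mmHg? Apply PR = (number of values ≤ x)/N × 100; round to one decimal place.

N = 7.
Strictly below 112: 0. Equal to 112: 1.
PR = 1/7 × 100 = 14.3

14.3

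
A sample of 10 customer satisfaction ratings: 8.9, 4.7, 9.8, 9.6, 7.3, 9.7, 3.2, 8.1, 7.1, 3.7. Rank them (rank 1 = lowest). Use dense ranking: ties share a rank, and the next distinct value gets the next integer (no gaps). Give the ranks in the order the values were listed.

7, 3, 10, 8, 5, 9, 1, 6, 4, 2

Sorted (ascending): 3.2, 3.7, 4.7, 7.1, 7.3, 8.1, 8.9, 9.6, 9.7, 9.8
No ties — each value takes its position as its rank.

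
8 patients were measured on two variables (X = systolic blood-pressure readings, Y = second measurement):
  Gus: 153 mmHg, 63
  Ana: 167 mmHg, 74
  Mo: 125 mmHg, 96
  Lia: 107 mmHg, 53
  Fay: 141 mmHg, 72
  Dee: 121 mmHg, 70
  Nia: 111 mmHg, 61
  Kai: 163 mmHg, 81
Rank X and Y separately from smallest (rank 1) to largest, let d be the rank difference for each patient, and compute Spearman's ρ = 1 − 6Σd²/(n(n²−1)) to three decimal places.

Ranks of variable 1: 6, 8, 4, 1, 5, 3, 2, 7
Ranks of variable 2: 3, 6, 8, 1, 5, 4, 2, 7
d = r₁ − r₂: 3, 2, -4, 0, 0, -1, 0, 0
d²: 9, 4, 16, 0, 0, 1, 0, 0; Σd² = 30
ρ = 1 − 6·30/(8·63) = 1 − 180/504 = 0.643

0.643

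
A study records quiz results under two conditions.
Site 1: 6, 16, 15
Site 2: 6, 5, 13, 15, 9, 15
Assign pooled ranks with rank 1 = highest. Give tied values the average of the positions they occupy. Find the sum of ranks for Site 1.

Sorted (descending): 16, 15, 15, 15, 13, 9, 6, 6, 5
The 3 values of 15 occupy positions 2–4 → average rank 3.
The 2 values of 6 occupy positions 7–8 → average rank (7+8)/2 = 7.5.
Site 1 values → pooled ranks: 6→7.5, 16→1, 15→3
Rank sum = 7.5 + 1 + 3 = 11.5

11.5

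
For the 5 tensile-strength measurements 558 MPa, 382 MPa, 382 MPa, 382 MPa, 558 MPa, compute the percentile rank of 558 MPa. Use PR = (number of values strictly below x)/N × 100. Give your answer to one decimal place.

N = 5.
Strictly below 558: 3. Equal to 558: 2.
PR = 3/5 × 100 = 60.0

60.0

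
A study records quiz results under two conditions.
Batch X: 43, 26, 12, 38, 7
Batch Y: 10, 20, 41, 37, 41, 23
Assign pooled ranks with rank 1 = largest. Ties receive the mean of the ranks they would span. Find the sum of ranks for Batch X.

31

Sorted (descending): 43, 41, 41, 38, 37, 26, 23, 20, 12, 10, 7
The 2 values of 41 occupy positions 2–3 → average rank (2+3)/2 = 2.5.
Batch X values → pooled ranks: 43→1, 26→6, 12→9, 38→4, 7→11
Rank sum = 1 + 6 + 9 + 4 + 11 = 31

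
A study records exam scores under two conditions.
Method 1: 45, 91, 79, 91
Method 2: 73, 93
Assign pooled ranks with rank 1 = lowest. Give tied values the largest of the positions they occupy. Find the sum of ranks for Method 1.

14

Sorted (ascending): 45, 73, 79, 91, 91, 93
The 2 values of 91 occupy positions 4–5 → each gets rank 5.
Method 1 values → pooled ranks: 45→1, 91→5, 79→3, 91→5
Rank sum = 1 + 5 + 3 + 5 = 14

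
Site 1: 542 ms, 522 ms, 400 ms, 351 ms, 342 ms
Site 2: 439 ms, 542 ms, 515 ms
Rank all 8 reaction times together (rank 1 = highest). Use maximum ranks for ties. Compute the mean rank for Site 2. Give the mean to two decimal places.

3.67

Sorted (descending): 542, 542, 522, 515, 439, 400, 351, 342
The 2 values of 542 occupy positions 1–2 → each gets rank 2.
Site 2 values → pooled ranks: 439→5, 542→2, 515→4
Mean rank = (5 + 2 + 4) / 3 = 3.67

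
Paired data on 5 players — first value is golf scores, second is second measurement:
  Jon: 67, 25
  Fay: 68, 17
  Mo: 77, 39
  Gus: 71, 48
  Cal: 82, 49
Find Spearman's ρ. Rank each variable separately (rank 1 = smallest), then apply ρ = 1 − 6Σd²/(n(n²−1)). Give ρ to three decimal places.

Ranks of variable 1: 1, 2, 4, 3, 5
Ranks of variable 2: 2, 1, 3, 4, 5
d = r₁ − r₂: -1, 1, 1, -1, 0
d²: 1, 1, 1, 1, 0; Σd² = 4
ρ = 1 − 6·4/(5·24) = 1 − 24/120 = 0.800

0.800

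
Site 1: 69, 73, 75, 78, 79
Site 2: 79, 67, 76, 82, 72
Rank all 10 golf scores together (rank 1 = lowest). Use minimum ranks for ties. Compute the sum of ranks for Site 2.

28

Sorted (ascending): 67, 69, 72, 73, 75, 76, 78, 79, 79, 82
The 2 values of 79 occupy positions 8–9 → each gets rank 8.
Site 2 values → pooled ranks: 79→8, 67→1, 76→6, 82→10, 72→3
Rank sum = 8 + 1 + 6 + 10 + 3 = 28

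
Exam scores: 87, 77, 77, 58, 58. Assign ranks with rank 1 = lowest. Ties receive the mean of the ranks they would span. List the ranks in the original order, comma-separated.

5, 3.5, 3.5, 1.5, 1.5

Sorted (ascending): 58, 58, 77, 77, 87
The 2 values of 58 occupy positions 1–2 → average rank (1+2)/2 = 1.5.
The 2 values of 77 occupy positions 3–4 → average rank (3+4)/2 = 3.5.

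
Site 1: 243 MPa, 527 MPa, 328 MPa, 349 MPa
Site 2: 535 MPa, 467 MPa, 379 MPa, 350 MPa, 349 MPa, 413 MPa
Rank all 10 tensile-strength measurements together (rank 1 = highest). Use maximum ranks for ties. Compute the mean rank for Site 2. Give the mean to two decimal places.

Sorted (descending): 535, 527, 467, 413, 379, 350, 349, 349, 328, 243
The 2 values of 349 occupy positions 7–8 → each gets rank 8.
Site 2 values → pooled ranks: 535→1, 467→3, 379→5, 350→6, 349→8, 413→4
Mean rank = (1 + 3 + 5 + 6 + 8 + 4) / 6 = 4.50

4.50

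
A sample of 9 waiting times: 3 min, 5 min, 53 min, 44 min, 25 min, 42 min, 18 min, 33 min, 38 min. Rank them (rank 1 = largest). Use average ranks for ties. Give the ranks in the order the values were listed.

Sorted (descending): 53, 44, 42, 38, 33, 25, 18, 5, 3
No ties — each value takes its position as its rank.

9, 8, 1, 2, 6, 3, 7, 5, 4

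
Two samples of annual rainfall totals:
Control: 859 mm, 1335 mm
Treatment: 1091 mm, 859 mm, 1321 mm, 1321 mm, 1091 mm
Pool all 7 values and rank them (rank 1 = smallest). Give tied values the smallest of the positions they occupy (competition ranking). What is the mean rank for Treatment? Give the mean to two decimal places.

3.40

Sorted (ascending): 859, 859, 1091, 1091, 1321, 1321, 1335
The 2 values of 859 occupy positions 1–2 → each gets rank 1.
The 2 values of 1091 occupy positions 3–4 → each gets rank 3.
The 2 values of 1321 occupy positions 5–6 → each gets rank 5.
Treatment values → pooled ranks: 1091→3, 859→1, 1321→5, 1321→5, 1091→3
Mean rank = (3 + 1 + 5 + 5 + 3) / 5 = 3.40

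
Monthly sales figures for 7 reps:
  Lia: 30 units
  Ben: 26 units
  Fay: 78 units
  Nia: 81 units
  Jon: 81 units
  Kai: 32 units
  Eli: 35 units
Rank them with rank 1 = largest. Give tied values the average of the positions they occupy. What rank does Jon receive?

1.5

Sorted (descending): 81, 81, 78, 35, 32, 30, 26
The 2 values of 81 occupy positions 1–2 → average rank (1+2)/2 = 1.5.
Jon has value 81 units → rank 1.5.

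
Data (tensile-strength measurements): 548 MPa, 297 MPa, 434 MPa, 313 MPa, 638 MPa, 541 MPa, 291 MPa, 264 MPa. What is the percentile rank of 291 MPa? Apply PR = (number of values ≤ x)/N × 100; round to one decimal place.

N = 8.
Strictly below 291: 1. Equal to 291: 1.
PR = 2/8 × 100 = 25.0

25.0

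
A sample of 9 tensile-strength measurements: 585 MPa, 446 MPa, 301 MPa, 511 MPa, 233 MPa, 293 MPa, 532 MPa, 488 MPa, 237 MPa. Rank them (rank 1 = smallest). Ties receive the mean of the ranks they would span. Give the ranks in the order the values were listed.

9, 5, 4, 7, 1, 3, 8, 6, 2

Sorted (ascending): 233, 237, 293, 301, 446, 488, 511, 532, 585
No ties — each value takes its position as its rank.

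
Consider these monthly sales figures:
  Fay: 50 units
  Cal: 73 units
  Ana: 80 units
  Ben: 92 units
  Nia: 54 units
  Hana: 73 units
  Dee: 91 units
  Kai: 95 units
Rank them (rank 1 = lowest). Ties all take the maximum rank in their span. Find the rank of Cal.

4

Sorted (ascending): 50, 54, 73, 73, 80, 91, 92, 95
The 2 values of 73 occupy positions 3–4 → each gets rank 4.
Cal has value 73 units → rank 4.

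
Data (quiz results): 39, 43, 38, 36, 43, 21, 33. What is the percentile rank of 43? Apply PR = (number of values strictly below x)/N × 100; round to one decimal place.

N = 7.
Strictly below 43: 5. Equal to 43: 2.
PR = 5/7 × 100 = 71.4

71.4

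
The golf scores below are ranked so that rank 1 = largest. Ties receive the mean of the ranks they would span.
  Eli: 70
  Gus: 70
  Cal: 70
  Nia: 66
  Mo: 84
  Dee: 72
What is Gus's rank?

4

Sorted (descending): 84, 72, 70, 70, 70, 66
The 3 values of 70 occupy positions 3–5 → average rank 4.
Gus has value 70 → rank 4.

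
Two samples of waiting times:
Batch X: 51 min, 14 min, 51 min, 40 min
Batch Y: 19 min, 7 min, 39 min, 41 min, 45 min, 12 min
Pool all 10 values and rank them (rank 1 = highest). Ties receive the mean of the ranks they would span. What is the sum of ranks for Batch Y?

Sorted (descending): 51, 51, 45, 41, 40, 39, 19, 14, 12, 7
The 2 values of 51 occupy positions 1–2 → average rank (1+2)/2 = 1.5.
Batch Y values → pooled ranks: 19→7, 7→10, 39→6, 41→4, 45→3, 12→9
Rank sum = 7 + 10 + 6 + 4 + 3 + 9 = 39

39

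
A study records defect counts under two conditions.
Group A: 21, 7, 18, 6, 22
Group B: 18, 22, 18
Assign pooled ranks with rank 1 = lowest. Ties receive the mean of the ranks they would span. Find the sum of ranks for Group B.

Sorted (ascending): 6, 7, 18, 18, 18, 21, 22, 22
The 3 values of 18 occupy positions 3–5 → average rank 4.
The 2 values of 22 occupy positions 7–8 → average rank (7+8)/2 = 7.5.
Group B values → pooled ranks: 18→4, 22→7.5, 18→4
Rank sum = 4 + 7.5 + 4 = 15.5

15.5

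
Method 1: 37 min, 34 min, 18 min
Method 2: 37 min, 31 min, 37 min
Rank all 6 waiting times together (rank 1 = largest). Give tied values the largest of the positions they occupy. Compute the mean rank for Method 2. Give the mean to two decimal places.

3.67

Sorted (descending): 37, 37, 37, 34, 31, 18
The 3 values of 37 occupy positions 1–3 → each gets rank 3.
Method 2 values → pooled ranks: 37→3, 31→5, 37→3
Mean rank = (3 + 5 + 3) / 3 = 3.67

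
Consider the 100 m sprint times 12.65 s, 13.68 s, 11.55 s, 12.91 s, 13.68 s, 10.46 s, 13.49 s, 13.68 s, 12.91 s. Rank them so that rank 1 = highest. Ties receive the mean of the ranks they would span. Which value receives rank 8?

Sorted (descending): 13.68, 13.68, 13.68, 13.49, 12.91, 12.91, 12.65, 11.55, 10.46
The 3 values of 13.68 occupy positions 1–3 → average rank 2.
The 2 values of 12.91 occupy positions 5–6 → average rank (5+6)/2 = 5.5.
Rank 8 → value 11.55.

11.55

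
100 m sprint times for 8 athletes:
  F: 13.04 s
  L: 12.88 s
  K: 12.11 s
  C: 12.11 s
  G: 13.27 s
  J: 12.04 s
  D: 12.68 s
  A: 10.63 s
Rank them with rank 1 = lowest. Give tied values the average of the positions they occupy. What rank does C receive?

Sorted (ascending): 10.63, 12.04, 12.11, 12.11, 12.68, 12.88, 13.04, 13.27
The 2 values of 12.11 occupy positions 3–4 → average rank (3+4)/2 = 3.5.
C has value 12.11 s → rank 3.5.

3.5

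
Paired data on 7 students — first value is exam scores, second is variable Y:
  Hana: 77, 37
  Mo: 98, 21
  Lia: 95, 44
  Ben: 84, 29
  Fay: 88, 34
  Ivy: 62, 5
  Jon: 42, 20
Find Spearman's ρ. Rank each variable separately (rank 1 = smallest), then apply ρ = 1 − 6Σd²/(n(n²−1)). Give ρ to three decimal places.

Ranks of variable 1: 3, 7, 6, 4, 5, 2, 1
Ranks of variable 2: 6, 3, 7, 4, 5, 1, 2
d = r₁ − r₂: -3, 4, -1, 0, 0, 1, -1
d²: 9, 16, 1, 0, 0, 1, 1; Σd² = 28
ρ = 1 − 6·28/(7·48) = 1 − 168/336 = 0.500

0.500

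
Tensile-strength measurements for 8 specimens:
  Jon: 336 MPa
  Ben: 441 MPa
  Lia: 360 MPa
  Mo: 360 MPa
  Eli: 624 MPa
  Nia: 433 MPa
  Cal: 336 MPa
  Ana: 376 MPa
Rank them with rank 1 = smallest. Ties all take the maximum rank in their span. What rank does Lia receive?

Sorted (ascending): 336, 336, 360, 360, 376, 433, 441, 624
The 2 values of 336 occupy positions 1–2 → each gets rank 2.
The 2 values of 360 occupy positions 3–4 → each gets rank 4.
Lia has value 360 MPa → rank 4.

4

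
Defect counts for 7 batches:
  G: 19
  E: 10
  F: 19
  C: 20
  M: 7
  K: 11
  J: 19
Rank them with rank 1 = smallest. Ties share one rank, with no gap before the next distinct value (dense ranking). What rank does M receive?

1

Sorted (ascending): 7, 10, 11, 19, 19, 19, 20
The 3 values of 19 share dense rank 4.
Remaining distinct values take the next consecutive integers.
M has value 7 → rank 1.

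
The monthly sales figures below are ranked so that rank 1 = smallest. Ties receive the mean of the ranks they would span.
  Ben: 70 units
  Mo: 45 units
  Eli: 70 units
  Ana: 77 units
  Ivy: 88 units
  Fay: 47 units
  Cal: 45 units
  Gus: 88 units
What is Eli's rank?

Sorted (ascending): 45, 45, 47, 70, 70, 77, 88, 88
The 2 values of 45 occupy positions 1–2 → average rank (1+2)/2 = 1.5.
The 2 values of 70 occupy positions 4–5 → average rank (4+5)/2 = 4.5.
The 2 values of 88 occupy positions 7–8 → average rank (7+8)/2 = 7.5.
Eli has value 70 units → rank 4.5.

4.5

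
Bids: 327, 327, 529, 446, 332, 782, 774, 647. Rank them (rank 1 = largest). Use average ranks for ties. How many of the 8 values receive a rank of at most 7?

Sorted (descending): 782, 774, 647, 529, 446, 332, 327, 327
The 2 values of 327 occupy positions 7–8 → average rank (7+8)/2 = 7.5.
Ranks ≤ 7: {1, 2, 3, 4, 5, 6} → 6 values.

6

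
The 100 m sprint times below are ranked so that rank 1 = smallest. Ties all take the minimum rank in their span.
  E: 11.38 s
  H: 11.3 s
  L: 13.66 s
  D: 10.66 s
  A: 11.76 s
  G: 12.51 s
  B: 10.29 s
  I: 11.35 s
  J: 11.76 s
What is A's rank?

6

Sorted (ascending): 10.29, 10.66, 11.3, 11.35, 11.38, 11.76, 11.76, 12.51, 13.66
The 2 values of 11.76 occupy positions 6–7 → each gets rank 6.
A has value 11.76 s → rank 6.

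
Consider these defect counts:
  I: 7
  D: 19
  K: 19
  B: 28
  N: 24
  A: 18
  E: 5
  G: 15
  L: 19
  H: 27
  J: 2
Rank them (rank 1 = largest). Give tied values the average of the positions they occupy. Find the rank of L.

Sorted (descending): 28, 27, 24, 19, 19, 19, 18, 15, 7, 5, 2
The 3 values of 19 occupy positions 4–6 → average rank 5.
L has value 19 → rank 5.

5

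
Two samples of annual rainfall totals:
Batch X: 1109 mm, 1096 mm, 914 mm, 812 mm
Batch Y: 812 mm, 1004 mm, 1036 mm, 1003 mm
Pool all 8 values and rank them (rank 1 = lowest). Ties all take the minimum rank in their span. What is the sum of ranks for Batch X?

Sorted (ascending): 812, 812, 914, 1003, 1004, 1036, 1096, 1109
The 2 values of 812 occupy positions 1–2 → each gets rank 1.
Batch X values → pooled ranks: 1109→8, 1096→7, 914→3, 812→1
Rank sum = 8 + 7 + 3 + 1 = 19

19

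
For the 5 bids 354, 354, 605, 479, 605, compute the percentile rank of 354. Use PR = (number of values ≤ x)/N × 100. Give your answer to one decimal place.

N = 5.
Strictly below 354: 0. Equal to 354: 2.
PR = 2/5 × 100 = 40.0

40.0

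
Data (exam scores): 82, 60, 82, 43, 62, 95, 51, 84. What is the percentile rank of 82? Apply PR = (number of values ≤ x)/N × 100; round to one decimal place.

N = 8.
Strictly below 82: 4. Equal to 82: 2.
PR = 6/8 × 100 = 75.0

75.0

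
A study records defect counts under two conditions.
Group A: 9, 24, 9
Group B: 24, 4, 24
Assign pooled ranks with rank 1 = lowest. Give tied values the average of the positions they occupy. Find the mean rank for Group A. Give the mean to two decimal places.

Sorted (ascending): 4, 9, 9, 24, 24, 24
The 2 values of 9 occupy positions 2–3 → average rank (2+3)/2 = 2.5.
The 3 values of 24 occupy positions 4–6 → average rank 5.
Group A values → pooled ranks: 9→2.5, 24→5, 9→2.5
Mean rank = (2.5 + 5 + 2.5) / 3 = 3.33

3.33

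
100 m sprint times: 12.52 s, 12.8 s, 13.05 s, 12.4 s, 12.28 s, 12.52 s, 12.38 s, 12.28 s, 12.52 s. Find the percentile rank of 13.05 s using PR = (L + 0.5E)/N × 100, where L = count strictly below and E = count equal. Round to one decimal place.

N = 9.
Strictly below 13.05: 8. Equal to 13.05: 1.
PR = (8 + 0.5·1)/9 × 100 = 94.4

94.4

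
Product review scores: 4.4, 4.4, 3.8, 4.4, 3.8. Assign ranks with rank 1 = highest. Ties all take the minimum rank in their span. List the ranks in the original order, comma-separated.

1, 1, 4, 1, 4

Sorted (descending): 4.4, 4.4, 4.4, 3.8, 3.8
The 3 values of 4.4 occupy positions 1–3 → each gets rank 1.
The 2 values of 3.8 occupy positions 4–5 → each gets rank 4.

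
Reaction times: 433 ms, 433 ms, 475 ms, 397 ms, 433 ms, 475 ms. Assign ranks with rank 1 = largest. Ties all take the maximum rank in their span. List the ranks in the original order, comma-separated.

5, 5, 2, 6, 5, 2

Sorted (descending): 475, 475, 433, 433, 433, 397
The 2 values of 475 occupy positions 1–2 → each gets rank 2.
The 3 values of 433 occupy positions 3–5 → each gets rank 5.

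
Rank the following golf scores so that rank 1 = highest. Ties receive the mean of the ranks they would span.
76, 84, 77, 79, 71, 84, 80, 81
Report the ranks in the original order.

7, 1.5, 6, 5, 8, 1.5, 4, 3

Sorted (descending): 84, 84, 81, 80, 79, 77, 76, 71
The 2 values of 84 occupy positions 1–2 → average rank (1+2)/2 = 1.5.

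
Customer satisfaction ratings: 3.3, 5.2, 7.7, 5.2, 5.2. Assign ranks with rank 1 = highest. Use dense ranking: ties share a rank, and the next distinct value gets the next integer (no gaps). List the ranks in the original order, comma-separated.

Sorted (descending): 7.7, 5.2, 5.2, 5.2, 3.3
The 3 values of 5.2 share dense rank 2.
Remaining distinct values take the next consecutive integers.

3, 2, 1, 2, 2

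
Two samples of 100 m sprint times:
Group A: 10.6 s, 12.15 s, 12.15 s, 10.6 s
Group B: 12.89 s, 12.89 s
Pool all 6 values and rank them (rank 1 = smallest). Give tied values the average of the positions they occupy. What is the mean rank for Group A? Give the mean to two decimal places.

Sorted (ascending): 10.6, 10.6, 12.15, 12.15, 12.89, 12.89
The 2 values of 10.6 occupy positions 1–2 → average rank (1+2)/2 = 1.5.
The 2 values of 12.15 occupy positions 3–4 → average rank (3+4)/2 = 3.5.
The 2 values of 12.89 occupy positions 5–6 → average rank (5+6)/2 = 5.5.
Group A values → pooled ranks: 10.6→1.5, 12.15→3.5, 12.15→3.5, 10.6→1.5
Mean rank = (1.5 + 3.5 + 3.5 + 1.5) / 4 = 2.50

2.50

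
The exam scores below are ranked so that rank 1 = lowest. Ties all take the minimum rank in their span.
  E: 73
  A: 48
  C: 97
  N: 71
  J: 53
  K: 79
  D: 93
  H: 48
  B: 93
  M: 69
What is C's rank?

10

Sorted (ascending): 48, 48, 53, 69, 71, 73, 79, 93, 93, 97
The 2 values of 48 occupy positions 1–2 → each gets rank 1.
The 2 values of 93 occupy positions 8–9 → each gets rank 8.
C has value 97 → rank 10.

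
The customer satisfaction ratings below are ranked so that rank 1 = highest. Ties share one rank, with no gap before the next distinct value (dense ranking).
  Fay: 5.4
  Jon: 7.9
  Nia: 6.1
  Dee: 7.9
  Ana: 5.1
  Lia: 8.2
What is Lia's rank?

1

Sorted (descending): 8.2, 7.9, 7.9, 6.1, 5.4, 5.1
The 2 values of 7.9 share dense rank 2.
Remaining distinct values take the next consecutive integers.
Lia has value 8.2 → rank 1.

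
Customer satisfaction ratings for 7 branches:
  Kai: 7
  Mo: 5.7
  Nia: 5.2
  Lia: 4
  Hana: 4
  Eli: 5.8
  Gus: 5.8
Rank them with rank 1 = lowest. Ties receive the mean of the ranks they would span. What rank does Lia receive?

Sorted (ascending): 4, 4, 5.2, 5.7, 5.8, 5.8, 7
The 2 values of 4 occupy positions 1–2 → average rank (1+2)/2 = 1.5.
The 2 values of 5.8 occupy positions 5–6 → average rank (5+6)/2 = 5.5.
Lia has value 4 → rank 1.5.

1.5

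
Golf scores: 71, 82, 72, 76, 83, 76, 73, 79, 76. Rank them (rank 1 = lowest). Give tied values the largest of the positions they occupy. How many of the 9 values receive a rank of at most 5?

Sorted (ascending): 71, 72, 73, 76, 76, 76, 79, 82, 83
The 3 values of 76 occupy positions 4–6 → each gets rank 6.
Ranks ≤ 5: {1, 2, 3} → 3 values.

3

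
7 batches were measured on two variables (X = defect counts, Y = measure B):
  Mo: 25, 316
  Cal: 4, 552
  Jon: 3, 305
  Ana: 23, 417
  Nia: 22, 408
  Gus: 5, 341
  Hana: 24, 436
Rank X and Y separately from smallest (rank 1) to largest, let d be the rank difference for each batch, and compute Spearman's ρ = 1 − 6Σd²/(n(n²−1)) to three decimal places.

0.107

Ranks of variable 1: 7, 2, 1, 5, 4, 3, 6
Ranks of variable 2: 2, 7, 1, 5, 4, 3, 6
d = r₁ − r₂: 5, -5, 0, 0, 0, 0, 0
d²: 25, 25, 0, 0, 0, 0, 0; Σd² = 50
ρ = 1 − 6·50/(7·48) = 1 − 300/336 = 0.107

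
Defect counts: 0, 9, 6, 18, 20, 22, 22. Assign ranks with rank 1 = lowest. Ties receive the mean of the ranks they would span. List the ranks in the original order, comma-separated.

1, 3, 2, 4, 5, 6.5, 6.5

Sorted (ascending): 0, 6, 9, 18, 20, 22, 22
The 2 values of 22 occupy positions 6–7 → average rank (6+7)/2 = 6.5.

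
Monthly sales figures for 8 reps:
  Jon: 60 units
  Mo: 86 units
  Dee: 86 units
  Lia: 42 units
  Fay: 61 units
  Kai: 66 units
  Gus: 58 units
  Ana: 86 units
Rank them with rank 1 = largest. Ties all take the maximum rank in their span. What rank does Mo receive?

Sorted (descending): 86, 86, 86, 66, 61, 60, 58, 42
The 3 values of 86 occupy positions 1–3 → each gets rank 3.
Mo has value 86 units → rank 3.

3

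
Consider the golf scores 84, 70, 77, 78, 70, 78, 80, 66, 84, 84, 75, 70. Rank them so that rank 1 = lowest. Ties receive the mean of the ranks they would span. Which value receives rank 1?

Sorted (ascending): 66, 70, 70, 70, 75, 77, 78, 78, 80, 84, 84, 84
The 3 values of 70 occupy positions 2–4 → average rank 3.
The 2 values of 78 occupy positions 7–8 → average rank (7+8)/2 = 7.5.
The 3 values of 84 occupy positions 10–12 → average rank 11.
Rank 1 → value 66.

66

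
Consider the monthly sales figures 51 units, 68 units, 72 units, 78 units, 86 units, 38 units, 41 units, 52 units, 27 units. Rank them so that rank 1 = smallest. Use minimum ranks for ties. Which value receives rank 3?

Sorted (ascending): 27, 38, 41, 51, 52, 68, 72, 78, 86
No ties — each value takes its position as its rank.
Rank 3 → value 41.

41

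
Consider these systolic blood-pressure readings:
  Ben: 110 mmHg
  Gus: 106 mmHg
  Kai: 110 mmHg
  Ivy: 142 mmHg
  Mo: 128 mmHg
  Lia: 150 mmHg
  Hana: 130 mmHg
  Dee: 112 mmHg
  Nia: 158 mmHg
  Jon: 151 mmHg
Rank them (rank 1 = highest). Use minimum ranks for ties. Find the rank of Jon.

Sorted (descending): 158, 151, 150, 142, 130, 128, 112, 110, 110, 106
The 2 values of 110 occupy positions 8–9 → each gets rank 8.
Jon has value 151 mmHg → rank 2.

2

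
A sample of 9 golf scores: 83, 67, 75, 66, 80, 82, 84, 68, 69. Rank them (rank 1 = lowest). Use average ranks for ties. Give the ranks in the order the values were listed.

Sorted (ascending): 66, 67, 68, 69, 75, 80, 82, 83, 84
No ties — each value takes its position as its rank.

8, 2, 5, 1, 6, 7, 9, 3, 4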